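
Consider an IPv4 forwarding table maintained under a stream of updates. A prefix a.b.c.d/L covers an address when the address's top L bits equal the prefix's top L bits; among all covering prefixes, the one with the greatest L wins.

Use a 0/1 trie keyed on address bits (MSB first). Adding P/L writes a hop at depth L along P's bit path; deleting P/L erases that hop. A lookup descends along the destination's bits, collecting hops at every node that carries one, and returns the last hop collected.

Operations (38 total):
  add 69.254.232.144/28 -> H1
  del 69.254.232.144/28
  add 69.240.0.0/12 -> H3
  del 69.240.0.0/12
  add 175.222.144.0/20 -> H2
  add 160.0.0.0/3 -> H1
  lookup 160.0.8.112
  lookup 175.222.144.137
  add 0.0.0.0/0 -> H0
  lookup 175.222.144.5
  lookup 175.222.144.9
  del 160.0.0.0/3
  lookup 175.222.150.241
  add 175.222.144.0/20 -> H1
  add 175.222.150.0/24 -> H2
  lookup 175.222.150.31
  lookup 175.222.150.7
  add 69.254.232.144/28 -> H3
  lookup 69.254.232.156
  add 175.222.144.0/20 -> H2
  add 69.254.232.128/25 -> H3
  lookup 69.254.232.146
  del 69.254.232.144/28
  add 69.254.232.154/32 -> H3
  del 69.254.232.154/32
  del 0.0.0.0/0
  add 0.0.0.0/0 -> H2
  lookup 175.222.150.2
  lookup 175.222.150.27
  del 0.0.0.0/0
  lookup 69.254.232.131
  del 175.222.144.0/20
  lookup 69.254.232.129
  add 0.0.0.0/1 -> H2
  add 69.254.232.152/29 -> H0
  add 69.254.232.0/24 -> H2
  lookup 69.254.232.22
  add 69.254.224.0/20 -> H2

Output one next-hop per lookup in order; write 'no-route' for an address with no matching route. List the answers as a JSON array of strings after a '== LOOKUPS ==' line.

Trace:
  + 69.254.232.144/28 (H1) depth=28
  del 69.254.232.144/28 (clear depth 28)
  + 69.240.0.0/12 (H3) depth=12
  del 69.240.0.0/12 (clear depth 12)
  + 175.222.144.0/20 (H2) depth=20
  + 160.0.0.0/3 (H1) depth=3
  Q 160.0.8.112: descend 1010 ; hops seen [H1] ; pick H1
  Q 175.222.144.137: descend 10101111110111101001 ; hops seen [H1,H2] ; pick H2
  + 0.0.0.0/0 (H0) depth=0
  Q 175.222.144.5: descend 10101111110111101001 ; hops seen [H0,H1,H2] ; pick H2
  Q 175.222.144.9: descend 10101111110111101001 ; hops seen [H0,H1,H2] ; pick H2
  del 160.0.0.0/3 (clear depth 3)
  Q 175.222.150.241: descend 10101111110111101001 ; hops seen [H0,H2] ; pick H2
  + 175.222.144.0/20 (H1) depth=20
  + 175.222.150.0/24 (H2) depth=24
  Q 175.222.150.31: descend 101011111101111010010110 ; hops seen [H0,H1,H2] ; pick H2
  Q 175.222.150.7: descend 101011111101111010010110 ; hops seen [H0,H1,H2] ; pick H2
  + 69.254.232.144/28 (H3) depth=28
  Q 69.254.232.156: descend 0100010111111110111010001001 ; hops seen [H0,H3] ; pick H3
  + 175.222.144.0/20 (H2) depth=20
  + 69.254.232.128/25 (H3) depth=25
  Q 69.254.232.146: descend 0100010111111110111010001001 ; hops seen [H0,H3,H3] ; pick H3
  del 69.254.232.144/28 (clear depth 28)
  + 69.254.232.154/32 (H3) depth=32
  del 69.254.232.154/32 (clear depth 32)
  del 0.0.0.0/0 (clear depth 0)
  + 0.0.0.0/0 (H2) depth=0
  Q 175.222.150.2: descend 101011111101111010010110 ; hops seen [H2,H2,H2] ; pick H2
  Q 175.222.150.27: descend 101011111101111010010110 ; hops seen [H2,H2,H2] ; pick H2
  del 0.0.0.0/0 (clear depth 0)
  Q 69.254.232.131: descend 010001011111111011101000100 ; hops seen [H3] ; pick H3
  del 175.222.144.0/20 (clear depth 20)
  Q 69.254.232.129: descend 010001011111111011101000100 ; hops seen [H3] ; pick H3
  + 0.0.0.0/1 (H2) depth=1
  + 69.254.232.152/29 (H0) depth=29
  + 69.254.232.0/24 (H2) depth=24
  Q 69.254.232.22: descend 010001011111111011101000 ; hops seen [H2,H2] ; pick H2
  + 69.254.224.0/20 (H2) depth=20

== LOOKUPS ==
["H1","H2","H2","H2","H2","H2","H2","H3","H3","H2","H2","H3","H3","H2"]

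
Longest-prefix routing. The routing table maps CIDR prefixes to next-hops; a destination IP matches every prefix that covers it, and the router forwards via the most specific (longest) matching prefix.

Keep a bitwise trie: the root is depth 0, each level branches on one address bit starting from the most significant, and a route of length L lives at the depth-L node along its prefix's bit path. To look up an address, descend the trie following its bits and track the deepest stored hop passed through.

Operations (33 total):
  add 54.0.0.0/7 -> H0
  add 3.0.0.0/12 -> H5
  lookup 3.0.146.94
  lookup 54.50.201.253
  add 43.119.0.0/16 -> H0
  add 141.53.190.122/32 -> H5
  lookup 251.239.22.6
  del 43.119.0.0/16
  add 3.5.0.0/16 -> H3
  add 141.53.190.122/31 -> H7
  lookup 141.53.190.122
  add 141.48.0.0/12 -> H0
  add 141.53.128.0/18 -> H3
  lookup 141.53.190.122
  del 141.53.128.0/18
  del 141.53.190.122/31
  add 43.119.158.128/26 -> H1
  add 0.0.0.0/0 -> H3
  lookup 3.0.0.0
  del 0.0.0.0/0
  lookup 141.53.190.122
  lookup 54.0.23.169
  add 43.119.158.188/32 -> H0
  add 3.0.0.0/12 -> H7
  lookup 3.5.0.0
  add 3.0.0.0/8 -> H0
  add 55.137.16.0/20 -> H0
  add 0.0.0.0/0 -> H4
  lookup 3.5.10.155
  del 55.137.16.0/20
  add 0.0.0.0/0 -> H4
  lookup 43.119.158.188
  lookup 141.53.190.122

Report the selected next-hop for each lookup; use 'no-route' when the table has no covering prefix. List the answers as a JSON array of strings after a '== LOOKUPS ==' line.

Process each operation:
  add 54.0.0.0/7 -> H0 at depth 7
  add 3.0.0.0/12 -> H5 at depth 12
  Q 3.0.146.94: descend 000000110000 ; hops seen [H5] ; pick H5
  Q 54.50.201.253: descend 0011011 ; hops seen [H0] ; pick H0
  add 43.119.0.0/16 -> H0 at depth 16
  add 141.53.190.122/32 -> H5 at depth 32
  Q 251.239.22.6: descend 1 ; hops seen [∅] ; pick no-route
  - 43.119.0.0/16 clear@16
  add 3.5.0.0/16 -> H3 at depth 16
  add 141.53.190.122/31 -> H7 at depth 31
  Q 141.53.190.122: descend 10001101001101011011111001111010 ; hops seen [H7,H5] ; pick H5
  add 141.48.0.0/12 -> H0 at depth 12
  add 141.53.128.0/18 -> H3 at depth 18
  Q 141.53.190.122: descend 10001101001101011011111001111010 ; hops seen [H0,H3,H7,H5] ; pick H5
  - 141.53.128.0/18 clear@18
  - 141.53.190.122/31 clear@31
  add 43.119.158.128/26 -> H1 at depth 26
  add 0.0.0.0/0 -> H3 at depth 0
  Q 3.0.0.0: descend 0000001100000 ; hops seen [H3,H5] ; pick H5
  - 0.0.0.0/0 clear@0
  Q 141.53.190.122: descend 10001101001101011011111001111010 ; hops seen [H0,H5] ; pick H5
  Q 54.0.23.169: descend 0011011 ; hops seen [H0] ; pick H0
  add 43.119.158.188/32 -> H0 at depth 32
  add 3.0.0.0/12 -> H7 at depth 12
  Q 3.5.0.0: descend 0000001100000101 ; hops seen [H7,H3] ; pick H3
  add 3.0.0.0/8 -> H0 at depth 8
  add 55.137.16.0/20 -> H0 at depth 20
  add 0.0.0.0/0 -> H4 at depth 0
  Q 3.5.10.155: descend 0000001100000101 ; hops seen [H4,H0,H7,H3] ; pick H3
  - 55.137.16.0/20 clear@20
  add 0.0.0.0/0 -> H4 at depth 0
  Q 43.119.158.188: descend 00101011011101111001111010111100 ; hops seen [H4,H1,H0] ; pick H0
  Q 141.53.190.122: descend 10001101001101011011111001111010 ; hops seen [H4,H0,H5] ; pick H5

== LOOKUPS ==
["H5","H0","no-route","H5","H5","H5","H5","H0","H3","H3","H0","H5"]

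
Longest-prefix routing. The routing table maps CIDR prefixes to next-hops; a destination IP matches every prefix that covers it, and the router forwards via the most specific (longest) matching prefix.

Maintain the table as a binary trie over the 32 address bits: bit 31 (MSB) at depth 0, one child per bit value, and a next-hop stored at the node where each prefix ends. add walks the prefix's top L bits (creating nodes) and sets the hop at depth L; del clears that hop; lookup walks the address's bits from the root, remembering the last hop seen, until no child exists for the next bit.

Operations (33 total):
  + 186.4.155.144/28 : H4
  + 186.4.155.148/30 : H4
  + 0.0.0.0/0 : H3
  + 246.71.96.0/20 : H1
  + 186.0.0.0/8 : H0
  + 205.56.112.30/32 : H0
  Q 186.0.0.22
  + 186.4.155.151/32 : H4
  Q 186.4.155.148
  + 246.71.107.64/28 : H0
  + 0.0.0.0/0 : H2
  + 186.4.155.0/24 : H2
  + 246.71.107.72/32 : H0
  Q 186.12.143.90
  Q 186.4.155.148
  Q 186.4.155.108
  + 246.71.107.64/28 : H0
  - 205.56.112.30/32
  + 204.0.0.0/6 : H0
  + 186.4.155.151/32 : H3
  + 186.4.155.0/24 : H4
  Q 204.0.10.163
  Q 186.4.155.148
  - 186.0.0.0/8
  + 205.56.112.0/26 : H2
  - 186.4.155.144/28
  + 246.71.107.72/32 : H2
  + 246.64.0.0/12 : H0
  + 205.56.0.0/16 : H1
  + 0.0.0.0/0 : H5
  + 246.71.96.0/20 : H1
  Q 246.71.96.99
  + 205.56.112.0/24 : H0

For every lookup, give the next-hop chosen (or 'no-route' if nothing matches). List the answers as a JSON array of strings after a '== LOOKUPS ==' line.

Process each operation:
  + 186.4.155.144/28 (H4) depth=28
  + 186.4.155.148/30 (H4) depth=30
  + 0.0.0.0/0 (H3) depth=0
  + 246.71.96.0/20 (H1) depth=20
  + 186.0.0.0/8 (H0) depth=8
  + 205.56.112.30/32 (H0) depth=32
  ? 186.0.0.22  path d0:H3→d1:-→d2:-→d3:-→d4:-→d5:-→d6:-→d7:-→d8:H0→d9:-→d10:-→d11:-→d12:-→d13:-  best=H0
  + 186.4.155.151/32 (H4) depth=32
  ? 186.4.155.148  path d0:H3→d1:-→d2:-→d3:-→d4:-→d5:-→d6:-→d7:-→d8:H0→d9:-→d10:-→d11:-→d12:-→d13:-→d14:-→d15:-→d16:-→d17:-→d18:-→d19:-→d20:-→d21:-→d22:-→d23:-→d24:-→d25:-→d26:-→d27:-→d28:H4→d29:-→d30:H4  best=H4
  + 246.71.107.64/28 (H0) depth=28
  + 0.0.0.0/0 (H2) depth=0
  + 186.4.155.0/24 (H2) depth=24
  + 246.71.107.72/32 (H0) depth=32
  ? 186.12.143.90  path d0:H2→d1:-→d2:-→d3:-→d4:-→d5:-→d6:-→d7:-→d8:H0→d9:-→d10:-→d11:-→d12:-  best=H0
  ? 186.4.155.148  path d0:H2→d1:-→d2:-→d3:-→d4:-→d5:-→d6:-→d7:-→d8:H0→d9:-→d10:-→d11:-→d12:-→d13:-→d14:-→d15:-→d16:-→d17:-→d18:-→d19:-→d20:-→d21:-→d22:-→d23:-→d24:H2→d25:-→d26:-→d27:-→d28:H4→d29:-→d30:H4  best=H4
  ? 186.4.155.108  path d0:H2→d1:-→d2:-→d3:-→d4:-→d5:-→d6:-→d7:-→d8:H0→d9:-→d10:-→d11:-→d12:-→d13:-→d14:-→d15:-→d16:-→d17:-→d18:-→d19:-→d20:-→d21:-→d22:-→d23:-→d24:H2  best=H2
  + 246.71.107.64/28 (H0) depth=28
  - 205.56.112.30/32 clear@32
  + 204.0.0.0/6 (H0) depth=6
  + 186.4.155.151/32 (H3) depth=32
  + 186.4.155.0/24 (H4) depth=24
  ? 204.0.10.163  path d0:H2→d1:-→d2:-→d3:-→d4:-→d5:-→d6:H0→d7:-  best=H0
  ? 186.4.155.148  path d0:H2→d1:-→d2:-→d3:-→d4:-→d5:-→d6:-→d7:-→d8:H0→d9:-→d10:-→d11:-→d12:-→d13:-→d14:-→d15:-→d16:-→d17:-→d18:-→d19:-→d20:-→d21:-→d22:-→d23:-→d24:H4→d25:-→d26:-→d27:-→d28:H4→d29:-→d30:H4  best=H4
  - 186.0.0.0/8 clear@8
  + 205.56.112.0/26 (H2) depth=26
  - 186.4.155.144/28 clear@28
  + 246.71.107.72/32 (H2) depth=32
  + 246.64.0.0/12 (H0) depth=12
  + 205.56.0.0/16 (H1) depth=16
  + 0.0.0.0/0 (H5) depth=0
  + 246.71.96.0/20 (H1) depth=20
  ? 246.71.96.99  path d0:H5→d1:-→d2:-→d3:-→d4:-→d5:-→d6:-→d7:-→d8:-→d9:-→d10:-→d11:-→d12:H0→d13:-→d14:-→d15:-→d16:-→d17:-→d18:-→d19:-→d20:H1  best=H1
  + 205.56.112.0/24 (H0) depth=24

== LOOKUPS ==
["H0","H4","H0","H4","H2","H0","H4","H1"]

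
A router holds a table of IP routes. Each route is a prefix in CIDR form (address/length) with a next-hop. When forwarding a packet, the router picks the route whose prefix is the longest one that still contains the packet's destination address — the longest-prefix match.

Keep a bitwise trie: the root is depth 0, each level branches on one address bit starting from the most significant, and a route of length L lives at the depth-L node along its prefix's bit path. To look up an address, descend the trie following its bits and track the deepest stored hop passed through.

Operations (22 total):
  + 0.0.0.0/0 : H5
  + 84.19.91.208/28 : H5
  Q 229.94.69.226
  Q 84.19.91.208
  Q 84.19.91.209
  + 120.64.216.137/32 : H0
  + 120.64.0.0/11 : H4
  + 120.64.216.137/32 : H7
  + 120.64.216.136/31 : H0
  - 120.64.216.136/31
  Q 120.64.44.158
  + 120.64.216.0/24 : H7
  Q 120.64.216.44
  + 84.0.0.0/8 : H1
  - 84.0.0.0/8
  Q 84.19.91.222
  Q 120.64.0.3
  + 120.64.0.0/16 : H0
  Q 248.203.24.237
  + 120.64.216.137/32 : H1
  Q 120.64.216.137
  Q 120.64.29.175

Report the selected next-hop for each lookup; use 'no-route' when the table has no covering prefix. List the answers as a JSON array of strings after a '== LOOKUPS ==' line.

Apply in order:
  add 0.0.0.0/0 -> H5 at depth 0
  add 84.19.91.208/28 -> H5 at depth 28
  Q 229.94.69.226: descend ε ; hops seen [H5] ; pick H5
  Q 84.19.91.208: descend 0101010000010011010110111101 ; hops seen [H5,H5] ; pick H5
  Q 84.19.91.209: descend 0101010000010011010110111101 ; hops seen [H5,H5] ; pick H5
  add 120.64.216.137/32 -> H0 at depth 32
  add 120.64.0.0/11 -> H4 at depth 11
  add 120.64.216.137/32 -> H7 at depth 32
  add 120.64.216.136/31 -> H0 at depth 31
  del 120.64.216.136/31 (clear depth 31)
  Q 120.64.44.158: descend 0111100001000000 ; hops seen [H5,H4] ; pick H4
  add 120.64.216.0/24 -> H7 at depth 24
  Q 120.64.216.44: descend 011110000100000011011000 ; hops seen [H5,H4,H7] ; pick H7
  add 84.0.0.0/8 -> H1 at depth 8
  del 84.0.0.0/8 (clear depth 8)
  Q 84.19.91.222: descend 0101010000010011010110111101 ; hops seen [H5,H5] ; pick H5
  Q 120.64.0.3: descend 0111100001000000 ; hops seen [H5,H4] ; pick H4
  add 120.64.0.0/16 -> H0 at depth 16
  Q 248.203.24.237: descend ε ; hops seen [H5] ; pick H5
  add 120.64.216.137/32 -> H1 at depth 32
  Q 120.64.216.137: descend 01111000010000001101100010001001 ; hops seen [H5,H4,H0,H7,H1] ; pick H1
  Q 120.64.29.175: descend 0111100001000000 ; hops seen [H5,H4,H0] ; pick H0

== LOOKUPS ==
["H5","H5","H5","H4","H7","H5","H4","H5","H1","H0"]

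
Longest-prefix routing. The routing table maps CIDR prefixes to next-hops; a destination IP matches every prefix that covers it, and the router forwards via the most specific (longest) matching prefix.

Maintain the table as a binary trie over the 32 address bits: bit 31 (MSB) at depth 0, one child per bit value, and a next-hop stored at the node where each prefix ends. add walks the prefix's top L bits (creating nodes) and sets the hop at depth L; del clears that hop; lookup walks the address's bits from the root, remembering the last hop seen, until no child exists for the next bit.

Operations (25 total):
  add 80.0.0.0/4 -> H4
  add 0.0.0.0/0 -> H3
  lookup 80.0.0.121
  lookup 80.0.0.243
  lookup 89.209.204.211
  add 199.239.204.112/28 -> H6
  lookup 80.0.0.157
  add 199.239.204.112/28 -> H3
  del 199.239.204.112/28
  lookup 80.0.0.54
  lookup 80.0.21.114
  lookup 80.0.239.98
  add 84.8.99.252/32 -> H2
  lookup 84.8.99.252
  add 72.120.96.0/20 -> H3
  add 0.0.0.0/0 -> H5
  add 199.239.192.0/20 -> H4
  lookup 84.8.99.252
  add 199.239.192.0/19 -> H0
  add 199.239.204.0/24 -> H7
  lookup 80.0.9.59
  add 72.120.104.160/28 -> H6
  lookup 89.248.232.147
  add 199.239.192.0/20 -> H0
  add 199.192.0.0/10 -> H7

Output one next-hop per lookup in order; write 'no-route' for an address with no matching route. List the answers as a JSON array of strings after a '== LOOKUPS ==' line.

Trace:
  + 80.0.0.0/4 (H4) depth=4
  + 0.0.0.0/0 (H3) depth=0
  ? 80.0.0.121  path d0:H3→d1:-→d2:-→d3:-→d4:H4  best=H4
  ? 80.0.0.243  path d0:H3→d1:-→d2:-→d3:-→d4:H4  best=H4
  ? 89.209.204.211  path d0:H3→d1:-→d2:-→d3:-→d4:H4  best=H4
  + 199.239.204.112/28 (H6) depth=28
  ? 80.0.0.157  path d0:H3→d1:-→d2:-→d3:-→d4:H4  best=H4
  + 199.239.204.112/28 (H3) depth=28
  - 199.239.204.112/28 clear@28
  ? 80.0.0.54  path d0:H3→d1:-→d2:-→d3:-→d4:H4  best=H4
  ? 80.0.21.114  path d0:H3→d1:-→d2:-→d3:-→d4:H4  best=H4
  ? 80.0.239.98  path d0:H3→d1:-→d2:-→d3:-→d4:H4  best=H4
  + 84.8.99.252/32 (H2) depth=32
  ? 84.8.99.252  path d0:H3→d1:-→d2:-→d3:-→d4:H4→d5:-→d6:-→d7:-→d8:-→d9:-→d10:-→d11:-→d12:-→d13:-→d14:-→d15:-→d16:-→d17:-→d18:-→d19:-→d20:-→d21:-→d22:-→d23:-→d24:-→d25:-→d26:-→d27:-→d28:-→d29:-→d30:-→d31:-→d32:H2  best=H2
  + 72.120.96.0/20 (H3) depth=20
  + 0.0.0.0/0 (H5) depth=0
  + 199.239.192.0/20 (H4) depth=20
  ? 84.8.99.252  path d0:H5→d1:-→d2:-→d3:-→d4:H4→d5:-→d6:-→d7:-→d8:-→d9:-→d10:-→d11:-→d12:-→d13:-→d14:-→d15:-→d16:-→d17:-→d18:-→d19:-→d20:-→d21:-→d22:-→d23:-→d24:-→d25:-→d26:-→d27:-→d28:-→d29:-→d30:-→d31:-→d32:H2  best=H2
  + 199.239.192.0/19 (H0) depth=19
  + 199.239.204.0/24 (H7) depth=24
  ? 80.0.9.59  path d0:H5→d1:-→d2:-→d3:-→d4:H4→d5:-  best=H4
  + 72.120.104.160/28 (H6) depth=28
  ? 89.248.232.147  path d0:H5→d1:-→d2:-→d3:-→d4:H4  best=H4
  + 199.239.192.0/20 (H0) depth=20
  + 199.192.0.0/10 (H7) depth=10

== LOOKUPS ==
["H4","H4","H4","H4","H4","H4","H4","H2","H2","H4","H4"]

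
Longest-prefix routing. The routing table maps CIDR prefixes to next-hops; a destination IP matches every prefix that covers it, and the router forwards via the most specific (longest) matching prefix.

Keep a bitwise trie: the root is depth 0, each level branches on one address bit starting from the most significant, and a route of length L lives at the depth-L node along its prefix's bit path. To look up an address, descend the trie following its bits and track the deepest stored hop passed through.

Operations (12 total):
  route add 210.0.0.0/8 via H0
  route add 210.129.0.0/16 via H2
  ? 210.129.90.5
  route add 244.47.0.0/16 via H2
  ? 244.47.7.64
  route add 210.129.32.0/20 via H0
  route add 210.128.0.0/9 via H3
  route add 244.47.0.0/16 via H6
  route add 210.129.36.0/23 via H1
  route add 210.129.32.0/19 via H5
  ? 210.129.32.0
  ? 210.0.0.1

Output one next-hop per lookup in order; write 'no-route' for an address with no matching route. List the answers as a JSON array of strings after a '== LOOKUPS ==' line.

Process each operation:
  add 210.0.0.0/8 -> H0 at depth 8
  add 210.129.0.0/16 -> H2 at depth 16
  Q 210.129.90.5: descend 1101001010000001 ; hops seen [H0,H2] ; pick H2
  add 244.47.0.0/16 -> H2 at depth 16
  Q 244.47.7.64: descend 1111010000101111 ; hops seen [H2] ; pick H2
  add 210.129.32.0/20 -> H0 at depth 20
  add 210.128.0.0/9 -> H3 at depth 9
  add 244.47.0.0/16 -> H6 at depth 16
  add 210.129.36.0/23 -> H1 at depth 23
  add 210.129.32.0/19 -> H5 at depth 19
  Q 210.129.32.0: descend 110100101000000100100 ; hops seen [H0,H3,H2,H5,H0] ; pick H0
  Q 210.0.0.1: descend 11010010 ; hops seen [H0] ; pick H0

== LOOKUPS ==
["H2","H2","H0","H0"]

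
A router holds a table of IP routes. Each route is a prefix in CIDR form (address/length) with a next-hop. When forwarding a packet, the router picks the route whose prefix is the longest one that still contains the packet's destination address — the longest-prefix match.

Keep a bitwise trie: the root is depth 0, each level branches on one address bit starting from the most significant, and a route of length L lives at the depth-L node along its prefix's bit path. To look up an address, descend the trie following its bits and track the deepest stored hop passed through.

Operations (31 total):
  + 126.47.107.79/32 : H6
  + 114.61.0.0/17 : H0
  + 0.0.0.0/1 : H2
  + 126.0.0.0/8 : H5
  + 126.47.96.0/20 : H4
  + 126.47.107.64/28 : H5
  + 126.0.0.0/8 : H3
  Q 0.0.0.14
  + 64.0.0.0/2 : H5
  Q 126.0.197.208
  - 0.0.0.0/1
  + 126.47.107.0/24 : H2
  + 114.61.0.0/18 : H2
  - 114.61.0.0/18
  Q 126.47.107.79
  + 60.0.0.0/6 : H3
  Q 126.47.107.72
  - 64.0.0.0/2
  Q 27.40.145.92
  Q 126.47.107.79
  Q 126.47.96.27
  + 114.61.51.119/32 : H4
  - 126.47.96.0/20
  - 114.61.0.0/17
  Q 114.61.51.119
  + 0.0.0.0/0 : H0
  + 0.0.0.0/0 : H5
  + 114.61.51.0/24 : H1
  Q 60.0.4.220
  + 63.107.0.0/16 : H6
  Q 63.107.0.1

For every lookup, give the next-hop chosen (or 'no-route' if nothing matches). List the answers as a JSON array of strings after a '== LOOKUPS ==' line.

Apply in order:
  add 126.47.107.79/32 -> H6 at depth 32
  add 114.61.0.0/17 -> H0 at depth 17
  add 0.0.0.0/1 -> H2 at depth 1
  add 126.0.0.0/8 -> H5 at depth 8
  add 126.47.96.0/20 -> H4 at depth 20
  add 126.47.107.64/28 -> H5 at depth 28
  add 126.0.0.0/8 -> H3 at depth 8
  ? 0.0.0.14  path d0:-→d1:H2  best=H2
  add 64.0.0.0/2 -> H5 at depth 2
  ? 126.0.197.208  path d0:-→d1:H2→d2:H5→d3:-→d4:-→d5:-→d6:-→d7:-→d8:H3→d9:-→d10:-  best=H3
  del 0.0.0.0/1 (clear depth 1)
  add 126.47.107.0/24 -> H2 at depth 24
  add 114.61.0.0/18 -> H2 at depth 18
  del 114.61.0.0/18 (clear depth 18)
  ? 126.47.107.79  path d0:-→d1:-→d2:H5→d3:-→d4:-→d5:-→d6:-→d7:-→d8:H3→d9:-→d10:-→d11:-→d12:-→d13:-→d14:-→d15:-→d16:-→d17:-→d18:-→d19:-→d20:H4→d21:-→d22:-→d23:-→d24:H2→d25:-→d26:-→d27:-→d28:H5→d29:-→d30:-→d31:-→d32:H6  best=H6
  add 60.0.0.0/6 -> H3 at depth 6
  ? 126.47.107.72  path d0:-→d1:-→d2:H5→d3:-→d4:-→d5:-→d6:-→d7:-→d8:H3→d9:-→d10:-→d11:-→d12:-→d13:-→d14:-→d15:-→d16:-→d17:-→d18:-→d19:-→d20:H4→d21:-→d22:-→d23:-→d24:H2→d25:-→d26:-→d27:-→d28:H5→d29:-  best=H5
  del 64.0.0.0/2 (clear depth 2)
  ? 27.40.145.92  path d0:-→d1:-→d2:-  best=no-route
  ? 126.47.107.79  path d0:-→d1:-→d2:-→d3:-→d4:-→d5:-→d6:-→d7:-→d8:H3→d9:-→d10:-→d11:-→d12:-→d13:-→d14:-→d15:-→d16:-→d17:-→d18:-→d19:-→d20:H4→d21:-→d22:-→d23:-→d24:H2→d25:-→d26:-→d27:-→d28:H5→d29:-→d30:-→d31:-→d32:H6  best=H6
  ? 126.47.96.27  path d0:-→d1:-→d2:-→d3:-→d4:-→d5:-→d6:-→d7:-→d8:H3→d9:-→d10:-→d11:-→d12:-→d13:-→d14:-→d15:-→d16:-→d17:-→d18:-→d19:-→d20:H4  best=H4
  add 114.61.51.119/32 -> H4 at depth 32
  del 126.47.96.0/20 (clear depth 20)
  del 114.61.0.0/17 (clear depth 17)
  ? 114.61.51.119  path d0:-→d1:-→d2:-→d3:-→d4:-→d5:-→d6:-→d7:-→d8:-→d9:-→d10:-→d11:-→d12:-→d13:-→d14:-→d15:-→d16:-→d17:-→d18:-→d19:-→d20:-→d21:-→d22:-→d23:-→d24:-→d25:-→d26:-→d27:-→d28:-→d29:-→d30:-→d31:-→d32:H4  best=H4
  add 0.0.0.0/0 -> H0 at depth 0
  add 0.0.0.0/0 -> H5 at depth 0
  add 114.61.51.0/24 -> H1 at depth 24
  ? 60.0.4.220  path d0:H5→d1:-→d2:-→d3:-→d4:-→d5:-→d6:H3  best=H3
  add 63.107.0.0/16 -> H6 at depth 16
  ? 63.107.0.1  path d0:H5→d1:-→d2:-→d3:-→d4:-→d5:-→d6:H3→d7:-→d8:-→d9:-→d10:-→d11:-→d12:-→d13:-→d14:-→d15:-→d16:H6  best=H6

== LOOKUPS ==
["H2","H3","H6","H5","no-route","H6","H4","H4","H3","H6"]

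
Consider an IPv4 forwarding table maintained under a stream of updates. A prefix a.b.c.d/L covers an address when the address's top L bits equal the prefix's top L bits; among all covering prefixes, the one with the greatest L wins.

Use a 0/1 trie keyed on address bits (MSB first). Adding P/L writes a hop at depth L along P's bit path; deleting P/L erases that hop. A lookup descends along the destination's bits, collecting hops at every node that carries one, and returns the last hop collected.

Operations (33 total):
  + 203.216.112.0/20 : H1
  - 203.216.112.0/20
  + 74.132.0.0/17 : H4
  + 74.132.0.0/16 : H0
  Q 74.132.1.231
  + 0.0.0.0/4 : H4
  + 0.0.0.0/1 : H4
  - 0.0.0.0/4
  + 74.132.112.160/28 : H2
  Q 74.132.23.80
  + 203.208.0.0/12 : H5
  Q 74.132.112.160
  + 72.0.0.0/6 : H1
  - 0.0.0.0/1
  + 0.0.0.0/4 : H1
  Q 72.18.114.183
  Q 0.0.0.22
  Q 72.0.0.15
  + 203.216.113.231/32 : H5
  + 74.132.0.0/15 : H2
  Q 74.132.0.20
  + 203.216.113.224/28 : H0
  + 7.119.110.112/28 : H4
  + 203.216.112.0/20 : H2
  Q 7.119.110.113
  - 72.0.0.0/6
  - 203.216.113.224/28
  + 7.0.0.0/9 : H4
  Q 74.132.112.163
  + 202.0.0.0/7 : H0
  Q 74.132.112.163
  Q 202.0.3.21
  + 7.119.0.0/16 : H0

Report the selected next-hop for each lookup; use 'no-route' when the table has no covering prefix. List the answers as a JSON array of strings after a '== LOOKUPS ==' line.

Apply in order:
  add 203.216.112.0/20 -> H1 at depth 20
  - 203.216.112.0/20 clear@20
  add 74.132.0.0/17 -> H4 at depth 17
  add 74.132.0.0/16 -> H0 at depth 16
  Q 74.132.1.231: descend 01001010100001000 ; hops seen [H0,H4] ; pick H4
  add 0.0.0.0/4 -> H4 at depth 4
  add 0.0.0.0/1 -> H4 at depth 1
  - 0.0.0.0/4 clear@4
  add 74.132.112.160/28 -> H2 at depth 28
  Q 74.132.23.80: descend 01001010100001000 ; hops seen [H4,H0,H4] ; pick H4
  add 203.208.0.0/12 -> H5 at depth 12
  Q 74.132.112.160: descend 0100101010000100011100001010 ; hops seen [H4,H0,H4,H2] ; pick H2
  add 72.0.0.0/6 -> H1 at depth 6
  - 0.0.0.0/1 clear@1
  add 0.0.0.0/4 -> H1 at depth 4
  Q 72.18.114.183: descend 010010 ; hops seen [H1] ; pick H1
  Q 0.0.0.22: descend 0000 ; hops seen [H1] ; pick H1
  Q 72.0.0.15: descend 010010 ; hops seen [H1] ; pick H1
  add 203.216.113.231/32 -> H5 at depth 32
  add 74.132.0.0/15 -> H2 at depth 15
  Q 74.132.0.20: descend 01001010100001000 ; hops seen [H1,H2,H0,H4] ; pick H4
  add 203.216.113.224/28 -> H0 at depth 28
  add 7.119.110.112/28 -> H4 at depth 28
  add 203.216.112.0/20 -> H2 at depth 20
  Q 7.119.110.113: descend 0000011101110111011011100111 ; hops seen [H1,H4] ; pick H4
  - 72.0.0.0/6 clear@6
  - 203.216.113.224/28 clear@28
  add 7.0.0.0/9 -> H4 at depth 9
  Q 74.132.112.163: descend 0100101010000100011100001010 ; hops seen [H2,H0,H4,H2] ; pick H2
  add 202.0.0.0/7 -> H0 at depth 7
  Q 74.132.112.163: descend 0100101010000100011100001010 ; hops seen [H2,H0,H4,H2] ; pick H2
  Q 202.0.3.21: descend 1100101 ; hops seen [H0] ; pick H0
  add 7.119.0.0/16 -> H0 at depth 16

== LOOKUPS ==
["H4","H4","H2","H1","H1","H1","H4","H4","H2","H2","H0"]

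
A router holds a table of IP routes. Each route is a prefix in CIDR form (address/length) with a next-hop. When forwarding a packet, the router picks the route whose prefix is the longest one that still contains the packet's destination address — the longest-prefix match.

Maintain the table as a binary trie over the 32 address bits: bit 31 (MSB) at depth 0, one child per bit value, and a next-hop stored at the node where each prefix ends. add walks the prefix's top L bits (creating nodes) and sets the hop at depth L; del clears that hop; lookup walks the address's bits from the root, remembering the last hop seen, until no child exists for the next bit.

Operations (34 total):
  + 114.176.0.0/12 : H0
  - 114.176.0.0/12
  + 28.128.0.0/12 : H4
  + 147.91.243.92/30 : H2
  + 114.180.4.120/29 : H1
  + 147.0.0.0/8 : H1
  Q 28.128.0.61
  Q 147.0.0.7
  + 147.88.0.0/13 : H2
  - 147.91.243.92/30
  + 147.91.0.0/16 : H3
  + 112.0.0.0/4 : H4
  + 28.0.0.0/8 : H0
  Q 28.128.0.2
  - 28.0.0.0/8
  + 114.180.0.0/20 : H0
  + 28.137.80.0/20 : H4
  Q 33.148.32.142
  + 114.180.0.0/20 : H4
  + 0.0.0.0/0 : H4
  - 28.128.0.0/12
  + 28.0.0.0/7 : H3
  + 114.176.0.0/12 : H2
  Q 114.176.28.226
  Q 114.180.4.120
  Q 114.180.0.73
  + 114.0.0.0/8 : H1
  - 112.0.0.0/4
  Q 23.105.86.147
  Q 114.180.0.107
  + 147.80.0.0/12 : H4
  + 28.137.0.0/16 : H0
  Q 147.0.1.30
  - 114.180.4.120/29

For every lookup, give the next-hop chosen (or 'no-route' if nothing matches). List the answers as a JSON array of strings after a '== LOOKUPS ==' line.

Process each operation:
  add 114.176.0.0/12 -> H0 at depth 12
  del 114.176.0.0/12 (clear depth 12)
  add 28.128.0.0/12 -> H4 at depth 12
  add 147.91.243.92/30 -> H2 at depth 30
  add 114.180.4.120/29 -> H1 at depth 29
  add 147.0.0.0/8 -> H1 at depth 8
  ? 28.128.0.61  path d0:-→d1:-→d2:-→d3:-→d4:-→d5:-→d6:-→d7:-→d8:-→d9:-→d10:-→d11:-→d12:H4  best=H4
  ? 147.0.0.7  path d0:-→d1:-→d2:-→d3:-→d4:-→d5:-→d6:-→d7:-→d8:H1→d9:-  best=H1
  add 147.88.0.0/13 -> H2 at depth 13
  del 147.91.243.92/30 (clear depth 30)
  add 147.91.0.0/16 -> H3 at depth 16
  add 112.0.0.0/4 -> H4 at depth 4
  add 28.0.0.0/8 -> H0 at depth 8
  ? 28.128.0.2  path d0:-→d1:-→d2:-→d3:-→d4:-→d5:-→d6:-→d7:-→d8:H0→d9:-→d10:-→d11:-→d12:H4  best=H4
  del 28.0.0.0/8 (clear depth 8)
  add 114.180.0.0/20 -> H0 at depth 20
  add 28.137.80.0/20 -> H4 at depth 20
  ? 33.148.32.142  path d0:-→d1:-→d2:-  best=no-route
  add 114.180.0.0/20 -> H4 at depth 20
  add 0.0.0.0/0 -> H4 at depth 0
  del 28.128.0.0/12 (clear depth 12)
  add 28.0.0.0/7 -> H3 at depth 7
  add 114.176.0.0/12 -> H2 at depth 12
  ? 114.176.28.226  path d0:H4→d1:-→d2:-→d3:-→d4:H4→d5:-→d6:-→d7:-→d8:-→d9:-→d10:-→d11:-→d12:H2→d13:-  best=H2
  ? 114.180.4.120  path d0:H4→d1:-→d2:-→d3:-→d4:H4→d5:-→d6:-→d7:-→d8:-→d9:-→d10:-→d11:-→d12:H2→d13:-→d14:-→d15:-→d16:-→d17:-→d18:-→d19:-→d20:H4→d21:-→d22:-→d23:-→d24:-→d25:-→d26:-→d27:-→d28:-→d29:H1  best=H1
  ? 114.180.0.73  path d0:H4→d1:-→d2:-→d3:-→d4:H4→d5:-→d6:-→d7:-→d8:-→d9:-→d10:-→d11:-→d12:H2→d13:-→d14:-→d15:-→d16:-→d17:-→d18:-→d19:-→d20:H4→d21:-  best=H4
  add 114.0.0.0/8 -> H1 at depth 8
  del 112.0.0.0/4 (clear depth 4)
  ? 23.105.86.147  path d0:H4→d1:-→d2:-→d3:-→d4:-  best=H4
  ? 114.180.0.107  path d0:H4→d1:-→d2:-→d3:-→d4:-→d5:-→d6:-→d7:-→d8:H1→d9:-→d10:-→d11:-→d12:H2→d13:-→d14:-→d15:-→d16:-→d17:-→d18:-→d19:-→d20:H4→d21:-  best=H4
  add 147.80.0.0/12 -> H4 at depth 12
  add 28.137.0.0/16 -> H0 at depth 16
  ? 147.0.1.30  path d0:H4→d1:-→d2:-→d3:-→d4:-→d5:-→d6:-→d7:-→d8:H1→d9:-  best=H1
  del 114.180.4.120/29 (clear depth 29)

== LOOKUPS ==
["H4","H1","H4","no-route","H2","H1","H4","H4","H4","H1"]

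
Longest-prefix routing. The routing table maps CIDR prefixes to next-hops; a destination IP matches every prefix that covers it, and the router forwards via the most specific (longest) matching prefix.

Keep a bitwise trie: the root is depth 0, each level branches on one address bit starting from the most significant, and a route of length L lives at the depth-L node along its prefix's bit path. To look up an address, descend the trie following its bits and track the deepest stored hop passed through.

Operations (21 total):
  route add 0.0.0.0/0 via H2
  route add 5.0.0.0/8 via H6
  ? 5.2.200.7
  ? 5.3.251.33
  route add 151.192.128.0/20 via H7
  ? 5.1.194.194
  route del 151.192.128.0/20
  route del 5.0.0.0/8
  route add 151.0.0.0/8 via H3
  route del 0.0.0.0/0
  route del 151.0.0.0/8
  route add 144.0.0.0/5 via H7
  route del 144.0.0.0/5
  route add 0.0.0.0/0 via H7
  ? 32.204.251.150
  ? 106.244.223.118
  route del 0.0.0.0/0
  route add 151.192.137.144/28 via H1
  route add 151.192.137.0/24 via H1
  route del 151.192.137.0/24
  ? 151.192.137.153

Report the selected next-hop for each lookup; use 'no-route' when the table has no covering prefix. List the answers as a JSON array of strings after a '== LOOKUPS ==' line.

Trace:
  add 0.0.0.0/0 -> H2 at depth 0
  add 5.0.0.0/8 -> H6 at depth 8
  ? 5.2.200.7  path d0:H2→d1:-→d2:-→d3:-→d4:-→d5:-→d6:-→d7:-→d8:H6  best=H6
  ? 5.3.251.33  path d0:H2→d1:-→d2:-→d3:-→d4:-→d5:-→d6:-→d7:-→d8:H6  best=H6
  add 151.192.128.0/20 -> H7 at depth 20
  ? 5.1.194.194  path d0:H2→d1:-→d2:-→d3:-→d4:-→d5:-→d6:-→d7:-→d8:H6  best=H6
  del 151.192.128.0/20 (clear depth 20)
  del 5.0.0.0/8 (clear depth 8)
  add 151.0.0.0/8 -> H3 at depth 8
  del 0.0.0.0/0 (clear depth 0)
  del 151.0.0.0/8 (clear depth 8)
  add 144.0.0.0/5 -> H7 at depth 5
  del 144.0.0.0/5 (clear depth 5)
  add 0.0.0.0/0 -> H7 at depth 0
  ? 32.204.251.150  path d0:H7→d1:-→d2:-  best=H7
  ? 106.244.223.118  path d0:H7→d1:-  best=H7
  del 0.0.0.0/0 (clear depth 0)
  add 151.192.137.144/28 -> H1 at depth 28
  add 151.192.137.0/24 -> H1 at depth 24
  del 151.192.137.0/24 (clear depth 24)
  ? 151.192.137.153  path d0:-→d1:-→d2:-→d3:-→d4:-→d5:-→d6:-→d7:-→d8:-→d9:-→d10:-→d11:-→d12:-→d13:-→d14:-→d15:-→d16:-→d17:-→d18:-→d19:-→d20:-→d21:-→d22:-→d23:-→d24:-→d25:-→d26:-→d27:-→d28:H1  best=H1

== LOOKUPS ==
["H6","H6","H6","H7","H7","H1"]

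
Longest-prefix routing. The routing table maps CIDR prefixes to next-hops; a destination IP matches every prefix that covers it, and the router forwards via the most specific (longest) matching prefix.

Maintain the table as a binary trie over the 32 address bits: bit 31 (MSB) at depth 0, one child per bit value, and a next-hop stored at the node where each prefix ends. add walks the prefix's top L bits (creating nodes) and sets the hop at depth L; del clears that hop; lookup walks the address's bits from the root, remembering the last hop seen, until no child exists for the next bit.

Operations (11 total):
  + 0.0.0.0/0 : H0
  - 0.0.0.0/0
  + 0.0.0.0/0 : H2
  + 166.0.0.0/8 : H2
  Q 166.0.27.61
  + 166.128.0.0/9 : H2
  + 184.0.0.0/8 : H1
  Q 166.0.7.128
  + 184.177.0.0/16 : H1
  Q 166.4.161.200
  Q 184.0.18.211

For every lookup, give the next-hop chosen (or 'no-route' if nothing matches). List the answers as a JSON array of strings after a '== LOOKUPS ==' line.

Apply in order:
  + 0.0.0.0/0 (H0) depth=0
  - 0.0.0.0/0 clear@0
  + 0.0.0.0/0 (H2) depth=0
  + 166.0.0.0/8 (H2) depth=8
  lookup 166.0.27.61: bits 10100110 walk d0:H2→d1:-→d2:-→d3:-→d4:-→d5:-→d6:-→d7:-→d8:H2 -> H2
  + 166.128.0.0/9 (H2) depth=9
  + 184.0.0.0/8 (H1) depth=8
  lookup 166.0.7.128: bits 10100110 walk d0:H2→d1:-→d2:-→d3:-→d4:-→d5:-→d6:-→d7:-→d8:H2 -> H2
  + 184.177.0.0/16 (H1) depth=16
  lookup 166.4.161.200: bits 10100110 walk d0:H2→d1:-→d2:-→d3:-→d4:-→d5:-→d6:-→d7:-→d8:H2 -> H2
  lookup 184.0.18.211: bits 10111000 walk d0:H2→d1:-→d2:-→d3:-→d4:-→d5:-→d6:-→d7:-→d8:H1 -> H1

== LOOKUPS ==
["H2","H2","H2","H1"]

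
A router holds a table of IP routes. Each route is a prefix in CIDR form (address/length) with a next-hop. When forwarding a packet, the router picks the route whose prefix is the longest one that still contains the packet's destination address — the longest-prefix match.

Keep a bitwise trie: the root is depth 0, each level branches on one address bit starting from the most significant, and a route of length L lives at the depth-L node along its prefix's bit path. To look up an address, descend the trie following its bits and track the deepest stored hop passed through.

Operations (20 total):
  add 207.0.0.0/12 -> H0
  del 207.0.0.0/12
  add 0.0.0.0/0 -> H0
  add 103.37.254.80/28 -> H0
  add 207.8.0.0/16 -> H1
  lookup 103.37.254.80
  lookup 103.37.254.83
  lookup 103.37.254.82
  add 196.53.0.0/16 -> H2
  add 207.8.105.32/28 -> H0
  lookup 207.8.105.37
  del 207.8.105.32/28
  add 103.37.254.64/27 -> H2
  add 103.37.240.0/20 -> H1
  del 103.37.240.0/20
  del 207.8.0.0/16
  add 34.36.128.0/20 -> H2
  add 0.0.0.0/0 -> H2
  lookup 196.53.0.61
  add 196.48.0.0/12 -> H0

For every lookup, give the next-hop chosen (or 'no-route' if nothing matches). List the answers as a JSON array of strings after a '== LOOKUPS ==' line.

Apply in order:
  + 207.0.0.0/12 (H0) depth=12
  del 207.0.0.0/12 (clear depth 12)
  + 0.0.0.0/0 (H0) depth=0
  + 103.37.254.80/28 (H0) depth=28
  + 207.8.0.0/16 (H1) depth=16
  Q 103.37.254.80: descend 0110011100100101111111100101 ; hops seen [H0,H0] ; pick H0
  Q 103.37.254.83: descend 0110011100100101111111100101 ; hops seen [H0,H0] ; pick H0
  Q 103.37.254.82: descend 0110011100100101111111100101 ; hops seen [H0,H0] ; pick H0
  + 196.53.0.0/16 (H2) depth=16
  + 207.8.105.32/28 (H0) depth=28
  Q 207.8.105.37: descend 1100111100001000011010010010 ; hops seen [H0,H1,H0] ; pick H0
  del 207.8.105.32/28 (clear depth 28)
  + 103.37.254.64/27 (H2) depth=27
  + 103.37.240.0/20 (H1) depth=20
  del 103.37.240.0/20 (clear depth 20)
  del 207.8.0.0/16 (clear depth 16)
  + 34.36.128.0/20 (H2) depth=20
  + 0.0.0.0/0 (H2) depth=0
  Q 196.53.0.61: descend 1100010000110101 ; hops seen [H2,H2] ; pick H2
  + 196.48.0.0/12 (H0) depth=12

== LOOKUPS ==
["H0","H0","H0","H0","H2"]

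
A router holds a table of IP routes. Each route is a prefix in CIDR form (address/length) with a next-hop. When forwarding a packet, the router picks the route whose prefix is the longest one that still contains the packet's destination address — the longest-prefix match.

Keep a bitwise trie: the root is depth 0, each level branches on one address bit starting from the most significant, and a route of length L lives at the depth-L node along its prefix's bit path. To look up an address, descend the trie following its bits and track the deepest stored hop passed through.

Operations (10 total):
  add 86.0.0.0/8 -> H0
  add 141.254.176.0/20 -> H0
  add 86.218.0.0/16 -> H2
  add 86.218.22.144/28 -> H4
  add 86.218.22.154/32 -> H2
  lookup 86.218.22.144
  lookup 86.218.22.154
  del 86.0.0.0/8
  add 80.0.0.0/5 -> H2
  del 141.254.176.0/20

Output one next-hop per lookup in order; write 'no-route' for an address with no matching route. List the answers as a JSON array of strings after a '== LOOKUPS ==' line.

Process each operation:
  + 86.0.0.0/8 (H0) depth=8
  + 141.254.176.0/20 (H0) depth=20
  + 86.218.0.0/16 (H2) depth=16
  + 86.218.22.144/28 (H4) depth=28
  + 86.218.22.154/32 (H2) depth=32
  ? 86.218.22.144  path d0:-→d1:-→d2:-→d3:-→d4:-→d5:-→d6:-→d7:-→d8:H0→d9:-→d10:-→d11:-→d12:-→d13:-→d14:-→d15:-→d16:H2→d17:-→d18:-→d19:-→d20:-→d21:-→d22:-→d23:-→d24:-→d25:-→d26:-→d27:-→d28:H4  best=H4
  ? 86.218.22.154  path d0:-→d1:-→d2:-→d3:-→d4:-→d5:-→d6:-→d7:-→d8:H0→d9:-→d10:-→d11:-→d12:-→d13:-→d14:-→d15:-→d16:H2→d17:-→d18:-→d19:-→d20:-→d21:-→d22:-→d23:-→d24:-→d25:-→d26:-→d27:-→d28:H4→d29:-→d30:-→d31:-→d32:H2  best=H2
  - 86.0.0.0/8 clear@8
  + 80.0.0.0/5 (H2) depth=5
  - 141.254.176.0/20 clear@20

== LOOKUPS ==
["H4","H2"]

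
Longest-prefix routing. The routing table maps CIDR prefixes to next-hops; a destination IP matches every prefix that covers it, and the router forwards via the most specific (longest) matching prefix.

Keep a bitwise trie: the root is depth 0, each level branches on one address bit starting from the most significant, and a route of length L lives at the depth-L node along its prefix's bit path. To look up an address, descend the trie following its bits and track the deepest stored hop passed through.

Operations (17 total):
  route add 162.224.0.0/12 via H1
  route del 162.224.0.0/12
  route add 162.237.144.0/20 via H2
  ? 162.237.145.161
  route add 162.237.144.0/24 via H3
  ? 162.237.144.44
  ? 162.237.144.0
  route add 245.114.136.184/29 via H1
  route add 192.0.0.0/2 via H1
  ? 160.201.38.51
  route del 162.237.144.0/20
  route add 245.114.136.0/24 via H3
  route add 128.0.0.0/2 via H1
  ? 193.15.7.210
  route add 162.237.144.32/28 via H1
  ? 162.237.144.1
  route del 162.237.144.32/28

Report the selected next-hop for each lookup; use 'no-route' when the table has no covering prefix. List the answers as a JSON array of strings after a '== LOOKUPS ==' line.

Process each operation:
  add 162.224.0.0/12 -> H1 at depth 12
  del 162.224.0.0/12 (clear depth 12)
  add 162.237.144.0/20 -> H2 at depth 20
  lookup 162.237.145.161: bits 10100010111011011001 walk d0:-→d1:-→d2:-→d3:-→d4:-→d5:-→d6:-→d7:-→d8:-→d9:-→d10:-→d11:-→d12:-→d13:-→d14:-→d15:-→d16:-→d17:-→d18:-→d19:-→d20:H2 -> H2
  add 162.237.144.0/24 -> H3 at depth 24
  lookup 162.237.144.44: bits 101000101110110110010000 walk d0:-→d1:-→d2:-→d3:-→d4:-→d5:-→d6:-→d7:-→d8:-→d9:-→d10:-→d11:-→d12:-→d13:-→d14:-→d15:-→d16:-→d17:-→d18:-→d19:-→d20:H2→d21:-→d22:-→d23:-→d24:H3 -> H3
  lookup 162.237.144.0: bits 101000101110110110010000 walk d0:-→d1:-→d2:-→d3:-→d4:-→d5:-→d6:-→d7:-→d8:-→d9:-→d10:-→d11:-→d12:-→d13:-→d14:-→d15:-→d16:-→d17:-→d18:-→d19:-→d20:H2→d21:-→d22:-→d23:-→d24:H3 -> H3
  add 245.114.136.184/29 -> H1 at depth 29
  add 192.0.0.0/2 -> H1 at depth 2
  lookup 160.201.38.51: bits 101000 walk d0:-→d1:-→d2:-→d3:-→d4:-→d5:-→d6:- -> no-route
  del 162.237.144.0/20 (clear depth 20)
  add 245.114.136.0/24 -> H3 at depth 24
  add 128.0.0.0/2 -> H1 at depth 2
  lookup 193.15.7.210: bits 11 walk d0:-→d1:-→d2:H1 -> H1
  add 162.237.144.32/28 -> H1 at depth 28
  lookup 162.237.144.1: bits 10100010111011011001000000 walk d0:-→d1:-→d2:H1→d3:-→d4:-→d5:-→d6:-→d7:-→d8:-→d9:-→d10:-→d11:-→d12:-→d13:-→d14:-→d15:-→d16:-→d17:-→d18:-→d19:-→d20:-→d21:-→d22:-→d23:-→d24:H3→d25:-→d26:- -> H3
  del 162.237.144.32/28 (clear depth 28)

== LOOKUPS ==
["H2","H3","H3","no-route","H1","H3"]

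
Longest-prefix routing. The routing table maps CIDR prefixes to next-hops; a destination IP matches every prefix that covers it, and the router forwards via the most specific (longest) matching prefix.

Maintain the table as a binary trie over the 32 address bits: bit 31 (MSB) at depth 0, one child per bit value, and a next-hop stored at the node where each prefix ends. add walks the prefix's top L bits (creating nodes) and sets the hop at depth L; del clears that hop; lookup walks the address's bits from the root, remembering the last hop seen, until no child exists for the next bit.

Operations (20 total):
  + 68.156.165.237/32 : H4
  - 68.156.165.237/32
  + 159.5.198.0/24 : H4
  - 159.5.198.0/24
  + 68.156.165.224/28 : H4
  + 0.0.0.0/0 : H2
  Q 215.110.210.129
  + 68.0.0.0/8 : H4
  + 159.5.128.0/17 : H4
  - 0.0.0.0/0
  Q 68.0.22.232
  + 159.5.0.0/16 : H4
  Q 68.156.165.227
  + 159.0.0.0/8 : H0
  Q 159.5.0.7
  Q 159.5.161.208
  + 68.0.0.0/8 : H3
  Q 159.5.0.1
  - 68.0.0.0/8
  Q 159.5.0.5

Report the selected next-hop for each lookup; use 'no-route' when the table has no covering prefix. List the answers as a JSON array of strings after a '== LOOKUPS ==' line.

Process each operation:
  + 68.156.165.237/32 (H4) depth=32
  del 68.156.165.237/32 (clear depth 32)
  + 159.5.198.0/24 (H4) depth=24
  del 159.5.198.0/24 (clear depth 24)
  + 68.156.165.224/28 (H4) depth=28
  + 0.0.0.0/0 (H2) depth=0
  ? 215.110.210.129  path d0:H2→d1:-  best=H2
  + 68.0.0.0/8 (H4) depth=8
  + 159.5.128.0/17 (H4) depth=17
  del 0.0.0.0/0 (clear depth 0)
  ? 68.0.22.232  path d0:-→d1:-→d2:-→d3:-→d4:-→d5:-→d6:-→d7:-→d8:H4  best=H4
  + 159.5.0.0/16 (H4) depth=16
  ? 68.156.165.227  path d0:-→d1:-→d2:-→d3:-→d4:-→d5:-→d6:-→d7:-→d8:H4→d9:-→d10:-→d11:-→d12:-→d13:-→d14:-→d15:-→d16:-→d17:-→d18:-→d19:-→d20:-→d21:-→d22:-→d23:-→d24:-→d25:-→d26:-→d27:-→d28:H4  best=H4
  + 159.0.0.0/8 (H0) depth=8
  ? 159.5.0.7  path d0:-→d1:-→d2:-→d3:-→d4:-→d5:-→d6:-→d7:-→d8:H0→d9:-→d10:-→d11:-→d12:-→d13:-→d14:-→d15:-→d16:H4  best=H4
  ? 159.5.161.208  path d0:-→d1:-→d2:-→d3:-→d4:-→d5:-→d6:-→d7:-→d8:H0→d9:-→d10:-→d11:-→d12:-→d13:-→d14:-→d15:-→d16:H4→d17:H4  best=H4
  + 68.0.0.0/8 (H3) depth=8
  ? 159.5.0.1  path d0:-→d1:-→d2:-→d3:-→d4:-→d5:-→d6:-→d7:-→d8:H0→d9:-→d10:-→d11:-→d12:-→d13:-→d14:-→d15:-→d16:H4  best=H4
  del 68.0.0.0/8 (clear depth 8)
  ? 159.5.0.5  path d0:-→d1:-→d2:-→d3:-→d4:-→d5:-→d6:-→d7:-→d8:H0→d9:-→d10:-→d11:-→d12:-→d13:-→d14:-→d15:-→d16:H4  best=H4

== LOOKUPS ==
["H2","H4","H4","H4","H4","H4","H4"]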